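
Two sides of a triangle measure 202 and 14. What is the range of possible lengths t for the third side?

By the triangle inequality, t must be less than 202 + 14 = 216 and greater than |202 − 14| = 188.

188 < t < 216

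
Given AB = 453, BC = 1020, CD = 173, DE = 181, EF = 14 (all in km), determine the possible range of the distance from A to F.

The maximum is all hops collinear in one direction: 453 + 1020 + 173 + 181 + 14 = 1841.
The longest hop is 1020; the others sum to 821. Folding the others back against it leaves at least 1020 − 821 = 199.

199 ≤ AF ≤ 1841 km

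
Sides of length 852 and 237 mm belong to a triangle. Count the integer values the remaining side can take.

The third side lies in the open interval (615, 1089).
Integers from 616 to 1088 inclusive: 1088 − 616 + 1 = 473.

473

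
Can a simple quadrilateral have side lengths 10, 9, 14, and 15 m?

A quadrilateral exists iff every side is shorter than the sum of the others — equivalently, the longest side is less than the sum of the rest.
Longest side 15 < 33 (sum of the remaining 3), so yes.

Yes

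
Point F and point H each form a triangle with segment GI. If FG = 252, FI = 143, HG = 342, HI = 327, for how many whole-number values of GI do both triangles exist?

285

From triangle FGI: 109 < GI < 395.
From triangle HGI: 15 < GI < 669.
Intersection: 109 < GI < 395, so integers 110 through 394: 285 values.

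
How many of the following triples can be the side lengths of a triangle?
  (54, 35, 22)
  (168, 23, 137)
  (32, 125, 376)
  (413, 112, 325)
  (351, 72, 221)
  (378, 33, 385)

(22,35,54): 22+35 > 54 → valid
(23,137,168): 23+137 ≤ 168 → not valid
(32,125,376): 32+125 ≤ 376 → not valid
(112,325,413): 112+325 > 413 → valid
(72,221,351): 72+221 ≤ 351 → not valid
(33,378,385): 33+378 > 385 → valid
3 of the 6 triples form a triangle.

3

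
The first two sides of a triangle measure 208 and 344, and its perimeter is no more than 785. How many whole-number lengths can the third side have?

Triangle inequality: 136 < x < 552. Perimeter ≤ 785 gives x ≤ 785 − 208 − 344 = 233.
So 136 < x ≤ 233; integers 137 through 233: 97 values.

97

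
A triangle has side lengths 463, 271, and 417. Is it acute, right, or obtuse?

Compare the square of the longest side to the sum of squares of the other two: 271² + 417² = 247330 > 214369 = 463².

acute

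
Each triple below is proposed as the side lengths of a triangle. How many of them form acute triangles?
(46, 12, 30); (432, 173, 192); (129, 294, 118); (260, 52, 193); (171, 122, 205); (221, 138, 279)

(46,12,30): 12+30 ≤ 46, not a triangle
(432,173,192): 173+192 ≤ 432, not a triangle
(129,294,118): 118+129 ≤ 294, not a triangle
(260,52,193): 52+193 ≤ 260, not a triangle
(171,122,205): 122²+171² = 44125 > 42025 = 205² → acute
(221,138,279): 138²+221² = 67885 < 77841 = 279² → obtuse
1 of the 6 is acute.

1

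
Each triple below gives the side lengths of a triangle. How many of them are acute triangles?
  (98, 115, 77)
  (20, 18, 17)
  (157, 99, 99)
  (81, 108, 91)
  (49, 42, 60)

4

(98,115,77): 77²+98² = 15533 > 13225 = 115² → acute
(20,18,17): 17²+18² = 613 > 400 = 20² → acute
(157,99,99): 99²+99² = 19602 < 24649 = 157² → obtuse
(81,108,91): 81²+91² = 14842 > 11664 = 108² → acute
(49,42,60): 42²+49² = 4165 > 3600 = 60² → acute
4 of the 5 are acute.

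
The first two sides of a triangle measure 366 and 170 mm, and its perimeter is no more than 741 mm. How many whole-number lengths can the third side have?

Triangle inequality: 196 < x < 536. Perimeter ≤ 741 gives x ≤ 741 − 366 − 170 = 205.
So 196 < x ≤ 205; integers 197 through 205: 9 values.

9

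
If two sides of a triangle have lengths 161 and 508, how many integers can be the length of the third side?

321

The third side lies in the open interval (347, 669).
Integers from 348 to 668 inclusive: 668 − 348 + 1 = 321.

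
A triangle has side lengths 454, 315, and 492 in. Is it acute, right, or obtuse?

acute

Compare the square of the longest side to the sum of squares of the other two: 315² + 454² = 305341 > 242064 = 492².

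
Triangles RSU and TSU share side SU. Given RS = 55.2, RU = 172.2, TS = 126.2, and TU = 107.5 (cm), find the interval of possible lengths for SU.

From triangle RSU: |55.2 − 172.2| < SU < 55.2 + 172.2, i.e. 117.0 < SU < 227.4.
From triangle TSU: 18.7 < SU < 233.7.
Both must hold, so SU lies in the intersection.

117.0 < SU < 227.4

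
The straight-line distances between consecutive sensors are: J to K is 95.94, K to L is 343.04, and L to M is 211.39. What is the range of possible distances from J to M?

The maximum is all hops collinear in one direction: 95.94 + 343.04 + 211.39 = 650.37.
The longest hop is 343.04; the others sum to 307.33. Folding the others back against it leaves at least 343.04 − 307.33 = 35.71.

35.71 ≤ JM ≤ 650.37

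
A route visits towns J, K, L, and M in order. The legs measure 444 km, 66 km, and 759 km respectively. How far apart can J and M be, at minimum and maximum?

249 ≤ JM ≤ 1269 km

The maximum is all hops collinear in one direction: 444 + 66 + 759 = 1269.
The longest hop is 759; the others sum to 510. Folding the others back against it leaves at least 759 − 510 = 249.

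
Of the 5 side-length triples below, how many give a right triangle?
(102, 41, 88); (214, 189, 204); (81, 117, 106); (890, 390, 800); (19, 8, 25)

(102,41,88): 41²+88² = 9425 < 10404 = 102² → obtuse
(214,189,204): 189²+204² = 77337 > 45796 = 214² → acute
(81,117,106): 81²+106² = 17797 > 13689 = 117² → acute
(890,390,800): 390²+800² = 792100 = 890² → right
(19,8,25): 8²+19² = 425 < 625 = 25² → obtuse
1 of the 5 is right.

1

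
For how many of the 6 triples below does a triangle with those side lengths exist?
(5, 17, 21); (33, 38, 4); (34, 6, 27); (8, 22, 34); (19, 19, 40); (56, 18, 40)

2

(5,17,21): 5+17 > 21 → valid
(4,33,38): 4+33 ≤ 38 → not valid
(6,27,34): 6+27 ≤ 34 → not valid
(8,22,34): 8+22 ≤ 34 → not valid
(19,19,40): 19+19 ≤ 40 → not valid
(18,40,56): 18+40 > 56 → valid
2 of the 6 triples form a triangle.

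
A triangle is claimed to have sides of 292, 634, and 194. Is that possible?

The longest side is 634, but the other two sum to only 486.
486 < 634, so the triangle inequality fails.

No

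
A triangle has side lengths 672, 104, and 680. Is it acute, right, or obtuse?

Compare the square of the longest side to the sum of squares of the other two: 104² + 672² = 462400 = 680².

right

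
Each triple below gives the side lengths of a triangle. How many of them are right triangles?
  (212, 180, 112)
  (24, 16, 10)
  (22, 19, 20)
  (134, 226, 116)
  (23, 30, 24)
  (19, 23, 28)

(212,180,112): 112²+180² = 44944 = 212² → right
(24,16,10): 10²+16² = 356 < 576 = 24² → obtuse
(22,19,20): 19²+20² = 761 > 484 = 22² → acute
(134,226,116): 116²+134² = 31412 < 51076 = 226² → obtuse
(23,30,24): 23²+24² = 1105 > 900 = 30² → acute
(19,23,28): 19²+23² = 890 > 784 = 28² → acute
1 of the 6 is right.

1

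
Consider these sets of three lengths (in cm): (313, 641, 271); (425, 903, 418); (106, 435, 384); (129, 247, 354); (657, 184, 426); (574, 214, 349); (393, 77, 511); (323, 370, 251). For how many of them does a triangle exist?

3

(271,313,641): 271+313 ≤ 641 → not valid
(418,425,903): 418+425 ≤ 903 → not valid
(106,384,435): 106+384 > 435 → valid
(129,247,354): 129+247 > 354 → valid
(184,426,657): 184+426 ≤ 657 → not valid
(214,349,574): 214+349 ≤ 574 → not valid
(77,393,511): 77+393 ≤ 511 → not valid
(251,323,370): 251+323 > 370 → valid
3 of the 8 triples form a triangle.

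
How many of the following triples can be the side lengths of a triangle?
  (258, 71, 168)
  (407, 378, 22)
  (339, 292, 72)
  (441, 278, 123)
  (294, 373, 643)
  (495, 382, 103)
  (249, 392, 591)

3

(71,168,258): 71+168 ≤ 258 → not valid
(22,378,407): 22+378 ≤ 407 → not valid
(72,292,339): 72+292 > 339 → valid
(123,278,441): 123+278 ≤ 441 → not valid
(294,373,643): 294+373 > 643 → valid
(103,382,495): 103+382 ≤ 495 → not valid
(249,392,591): 249+392 > 591 → valid
3 of the 7 triples form a triangle.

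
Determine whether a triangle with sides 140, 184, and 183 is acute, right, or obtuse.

Compare the square of the longest side to the sum of squares of the other two: 140² + 183² = 53089 > 33856 = 184².

acute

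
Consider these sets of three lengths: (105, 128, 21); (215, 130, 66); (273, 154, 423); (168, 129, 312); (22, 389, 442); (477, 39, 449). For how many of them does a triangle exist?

2

(21,105,128): 21+105 ≤ 128 → not valid
(66,130,215): 66+130 ≤ 215 → not valid
(154,273,423): 154+273 > 423 → valid
(129,168,312): 129+168 ≤ 312 → not valid
(22,389,442): 22+389 ≤ 442 → not valid
(39,449,477): 39+449 > 477 → valid
2 of the 6 triples form a triangle.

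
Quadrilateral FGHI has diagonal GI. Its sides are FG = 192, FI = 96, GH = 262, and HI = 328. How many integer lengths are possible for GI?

From triangle FGI: 96 < GI < 288.
From triangle HGI: 66 < GI < 590.
Intersection: 96 < GI < 288, so integers 97 through 287: 191 values.

191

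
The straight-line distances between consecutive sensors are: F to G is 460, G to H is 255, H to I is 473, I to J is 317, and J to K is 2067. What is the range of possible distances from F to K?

The maximum is all hops collinear in one direction: 460 + 255 + 473 + 317 + 2067 = 3572.
The longest hop is 2067; the others sum to 1505. Folding the others back against it leaves at least 2067 − 1505 = 562.

562 ≤ FK ≤ 3572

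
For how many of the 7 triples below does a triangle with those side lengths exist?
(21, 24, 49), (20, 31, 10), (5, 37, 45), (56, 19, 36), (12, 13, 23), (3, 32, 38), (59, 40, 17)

1

(21,24,49): 21+24 ≤ 49 → not valid
(10,20,31): 10+20 ≤ 31 → not valid
(5,37,45): 5+37 ≤ 45 → not valid
(19,36,56): 19+36 ≤ 56 → not valid
(12,13,23): 12+13 > 23 → valid
(3,32,38): 3+32 ≤ 38 → not valid
(17,40,59): 17+40 ≤ 59 → not valid
1 of the 7 triples forms a triangle.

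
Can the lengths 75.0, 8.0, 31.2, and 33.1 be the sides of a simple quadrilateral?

For a quadrilateral, each side must be shorter than the sum of the others.
Here the longest side is 75.0, but the remaining 3 sides sum to only 72.3.

No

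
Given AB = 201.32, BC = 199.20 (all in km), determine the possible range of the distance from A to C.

2.12 ≤ AC ≤ 400.52 km

By the triangle inequality, |201.32 − 199.20| ≤ AC ≤ 201.32 + 199.20.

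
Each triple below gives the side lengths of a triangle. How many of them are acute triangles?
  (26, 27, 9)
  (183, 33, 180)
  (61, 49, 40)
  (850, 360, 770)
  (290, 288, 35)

3

(26,27,9): 9²+26² = 757 > 729 = 27² → acute
(183,33,180): 33²+180² = 33489 = 183² → right
(61,49,40): 40²+49² = 4001 > 3721 = 61² → acute
(850,360,770): 360²+770² = 722500 = 850² → right
(290,288,35): 35²+288² = 84169 > 84100 = 290² → acute
3 of the 5 are acute.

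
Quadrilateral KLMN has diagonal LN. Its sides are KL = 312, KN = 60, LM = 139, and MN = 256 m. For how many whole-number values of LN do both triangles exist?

119

From triangle KLN: 252 < LN < 372.
From triangle MLN: 117 < LN < 395.
Intersection: 252 < LN < 372, so integers 253 through 371: 119 values.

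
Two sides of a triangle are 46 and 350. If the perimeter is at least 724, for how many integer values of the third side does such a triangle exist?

68

Triangle inequality: 304 < x < 396. Perimeter ≥ 724 gives x ≥ 724 − 46 − 350 = 328.
So 328 ≤ x < 396; integers 328 through 395: 68 values.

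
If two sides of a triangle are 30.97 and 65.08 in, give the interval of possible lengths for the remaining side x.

By the triangle inequality, x must be less than 30.97 + 65.08 = 96.05 and greater than |30.97 − 65.08| = 34.11.

34.11 < x < 96.05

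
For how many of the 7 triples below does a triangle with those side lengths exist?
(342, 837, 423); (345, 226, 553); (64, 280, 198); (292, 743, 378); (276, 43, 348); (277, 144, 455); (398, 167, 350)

(342,423,837): 342+423 ≤ 837 → not valid
(226,345,553): 226+345 > 553 → valid
(64,198,280): 64+198 ≤ 280 → not valid
(292,378,743): 292+378 ≤ 743 → not valid
(43,276,348): 43+276 ≤ 348 → not valid
(144,277,455): 144+277 ≤ 455 → not valid
(167,350,398): 167+350 > 398 → valid
2 of the 7 triples form a triangle.

2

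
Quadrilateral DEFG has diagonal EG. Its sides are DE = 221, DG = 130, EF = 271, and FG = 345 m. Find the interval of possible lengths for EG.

91 < EG < 351

From triangle DEG: |221 − 130| < EG < 221 + 130, i.e. 91 < EG < 351.
From triangle FEG: 74 < EG < 616.
Both must hold, so EG lies in the intersection.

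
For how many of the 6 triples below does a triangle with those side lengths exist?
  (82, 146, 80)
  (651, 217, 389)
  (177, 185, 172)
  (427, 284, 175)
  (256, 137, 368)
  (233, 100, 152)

(80,82,146): 80+82 > 146 → valid
(217,389,651): 217+389 ≤ 651 → not valid
(172,177,185): 172+177 > 185 → valid
(175,284,427): 175+284 > 427 → valid
(137,256,368): 137+256 > 368 → valid
(100,152,233): 100+152 > 233 → valid
5 of the 6 triples form a triangle.

5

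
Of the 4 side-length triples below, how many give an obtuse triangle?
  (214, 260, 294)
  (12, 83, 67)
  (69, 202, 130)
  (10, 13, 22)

1

(214,260,294): 214²+260² = 113396 > 86436 = 294² → acute
(12,83,67): 12+67 ≤ 83, not a triangle
(69,202,130): 69+130 ≤ 202, not a triangle
(10,13,22): 10²+13² = 269 < 484 = 22² → obtuse
1 of the 4 is obtuse.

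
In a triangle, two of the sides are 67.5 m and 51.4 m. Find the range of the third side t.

By the triangle inequality, t must be less than 67.5 + 51.4 = 118.9 and greater than |67.5 − 51.4| = 16.1.

16.1 < t < 118.9 (m)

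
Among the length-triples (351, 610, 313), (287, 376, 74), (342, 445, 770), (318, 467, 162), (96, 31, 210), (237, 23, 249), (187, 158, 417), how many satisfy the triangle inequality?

4

(313,351,610): 313+351 > 610 → valid
(74,287,376): 74+287 ≤ 376 → not valid
(342,445,770): 342+445 > 770 → valid
(162,318,467): 162+318 > 467 → valid
(31,96,210): 31+96 ≤ 210 → not valid
(23,237,249): 23+237 > 249 → valid
(158,187,417): 158+187 ≤ 417 → not valid
4 of the 7 triples form a triangle.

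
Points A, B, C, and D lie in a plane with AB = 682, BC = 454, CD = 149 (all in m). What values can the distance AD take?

The maximum is all hops collinear in one direction: 682 + 454 + 149 = 1285.
The longest hop is 682; the others sum to 603. Folding the others back against it leaves at least 682 − 603 = 79.

79 ≤ AD ≤ 1285 m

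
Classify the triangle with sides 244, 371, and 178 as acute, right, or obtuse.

Compare the square of the longest side to the sum of squares of the other two: 178² + 244² = 91220 < 137641 = 371².

obtuse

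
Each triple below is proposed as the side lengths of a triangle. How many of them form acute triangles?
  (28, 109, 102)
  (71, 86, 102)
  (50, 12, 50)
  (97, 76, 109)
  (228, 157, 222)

4

(28,109,102): 28²+102² = 11188 < 11881 = 109² → obtuse
(71,86,102): 71²+86² = 12437 > 10404 = 102² → acute
(50,12,50): 12²+50² = 2644 > 2500 = 50² → acute
(97,76,109): 76²+97² = 15185 > 11881 = 109² → acute
(228,157,222): 157²+222² = 73933 > 51984 = 228² → acute
4 of the 5 are acute.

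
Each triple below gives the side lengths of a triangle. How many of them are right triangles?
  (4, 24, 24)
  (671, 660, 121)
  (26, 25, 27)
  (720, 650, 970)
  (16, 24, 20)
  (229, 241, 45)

(4,24,24): 4²+24² = 592 > 576 = 24² → acute
(671,660,121): 121²+660² = 450241 = 671² → right
(26,25,27): 25²+26² = 1301 > 729 = 27² → acute
(720,650,970): 650²+720² = 940900 = 970² → right
(16,24,20): 16²+20² = 656 > 576 = 24² → acute
(229,241,45): 45²+229² = 54466 < 58081 = 241² → obtuse
2 of the 6 are right.

2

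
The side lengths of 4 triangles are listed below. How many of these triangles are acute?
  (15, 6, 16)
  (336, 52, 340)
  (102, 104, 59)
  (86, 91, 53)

3

(15,6,16): 6²+15² = 261 > 256 = 16² → acute
(336,52,340): 52²+336² = 115600 = 340² → right
(102,104,59): 59²+102² = 13885 > 10816 = 104² → acute
(86,91,53): 53²+86² = 10205 > 8281 = 91² → acute
3 of the 4 are acute.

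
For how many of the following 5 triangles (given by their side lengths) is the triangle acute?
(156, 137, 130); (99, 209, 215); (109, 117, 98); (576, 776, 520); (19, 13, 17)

4

(156,137,130): 130²+137² = 35669 > 24336 = 156² → acute
(99,209,215): 99²+209² = 53482 > 46225 = 215² → acute
(109,117,98): 98²+109² = 21485 > 13689 = 117² → acute
(576,776,520): 520²+576² = 602176 = 776² → right
(19,13,17): 13²+17² = 458 > 361 = 19² → acute
4 of the 5 are acute.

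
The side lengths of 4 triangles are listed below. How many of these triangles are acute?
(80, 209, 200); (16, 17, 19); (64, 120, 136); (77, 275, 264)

2

(80,209,200): 80²+200² = 46400 > 43681 = 209² → acute
(16,17,19): 16²+17² = 545 > 361 = 19² → acute
(64,120,136): 64²+120² = 18496 = 136² → right
(77,275,264): 77²+264² = 75625 = 275² → right
2 of the 4 are acute.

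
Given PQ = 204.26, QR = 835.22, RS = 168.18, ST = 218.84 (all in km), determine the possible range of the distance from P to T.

243.94 ≤ PT ≤ 1426.50 km

The maximum is all hops collinear in one direction: 204.26 + 835.22 + 168.18 + 218.84 = 1426.50.
The longest hop is 835.22; the others sum to 591.28. Folding the others back against it leaves at least 835.22 − 591.28 = 243.94.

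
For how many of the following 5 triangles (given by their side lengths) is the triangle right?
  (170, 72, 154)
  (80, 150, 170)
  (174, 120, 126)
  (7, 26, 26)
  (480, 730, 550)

(170,72,154): 72²+154² = 28900 = 170² → right
(80,150,170): 80²+150² = 28900 = 170² → right
(174,120,126): 120²+126² = 30276 = 174² → right
(7,26,26): 7²+26² = 725 > 676 = 26² → acute
(480,730,550): 480²+550² = 532900 = 730² → right
4 of the 5 are right.

4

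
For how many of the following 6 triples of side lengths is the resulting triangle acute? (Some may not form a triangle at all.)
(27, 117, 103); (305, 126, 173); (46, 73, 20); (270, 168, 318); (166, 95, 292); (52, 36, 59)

1

(27,117,103): 27²+103² = 11338 < 13689 = 117² → obtuse
(305,126,173): 126+173 ≤ 305, not a triangle
(46,73,20): 20+46 ≤ 73, not a triangle
(270,168,318): 168²+270² = 101124 = 318² → right
(166,95,292): 95+166 ≤ 292, not a triangle
(52,36,59): 36²+52² = 4000 > 3481 = 59² → acute
1 of the 6 is acute.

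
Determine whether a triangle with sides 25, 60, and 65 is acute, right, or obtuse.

Compare the square of the longest side to the sum of squares of the other two: 25² + 60² = 4225 = 65².

right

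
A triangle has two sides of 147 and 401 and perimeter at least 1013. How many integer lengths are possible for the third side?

Triangle inequality: 254 < x < 548. Perimeter ≥ 1013 gives x ≥ 1013 − 147 − 401 = 465.
So 465 ≤ x < 548; integers 465 through 547: 83 values.

83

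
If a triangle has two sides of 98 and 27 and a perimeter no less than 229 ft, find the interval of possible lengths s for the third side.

104 ≤ s < 125

Triangle inequality alone gives 71 < s < 125.
The perimeter condition gives s ≥ 229 − 98 − 27 = 104.
Intersecting the two: 104 ≤ s < 125.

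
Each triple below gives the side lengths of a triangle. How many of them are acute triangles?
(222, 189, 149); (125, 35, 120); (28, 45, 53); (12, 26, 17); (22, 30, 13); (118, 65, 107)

(222,189,149): 149²+189² = 57922 > 49284 = 222² → acute
(125,35,120): 35²+120² = 15625 = 125² → right
(28,45,53): 28²+45² = 2809 = 53² → right
(12,26,17): 12²+17² = 433 < 676 = 26² → obtuse
(22,30,13): 13²+22² = 653 < 900 = 30² → obtuse
(118,65,107): 65²+107² = 15674 > 13924 = 118² → acute
2 of the 6 are acute.

2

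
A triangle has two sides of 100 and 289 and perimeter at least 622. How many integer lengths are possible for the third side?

156

Triangle inequality: 189 < x < 389. Perimeter ≥ 622 gives x ≥ 622 − 100 − 289 = 233.
So 233 ≤ x < 389; integers 233 through 388: 156 values.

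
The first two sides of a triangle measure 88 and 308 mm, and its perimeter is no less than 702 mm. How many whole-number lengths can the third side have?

90

Triangle inequality: 220 < x < 396. Perimeter ≥ 702 gives x ≥ 702 − 88 − 308 = 306.
So 306 ≤ x < 396; integers 306 through 395: 90 values.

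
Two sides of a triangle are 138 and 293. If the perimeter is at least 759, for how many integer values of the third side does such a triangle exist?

Triangle inequality: 155 < x < 431. Perimeter ≥ 759 gives x ≥ 759 − 138 − 293 = 328.
So 328 ≤ x < 431; integers 328 through 430: 103 values.

103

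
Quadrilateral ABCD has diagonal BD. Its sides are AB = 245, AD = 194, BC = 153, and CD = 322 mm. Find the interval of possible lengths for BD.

169 < BD < 439

From triangle ABD: |245 − 194| < BD < 245 + 194, i.e. 51 < BD < 439.
From triangle CBD: 169 < BD < 475.
Both must hold, so BD lies in the intersection.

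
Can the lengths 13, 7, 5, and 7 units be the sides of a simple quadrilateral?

Yes

A quadrilateral exists iff every side is shorter than the sum of the others — equivalently, the longest side is less than the sum of the rest.
Longest side 13 < 19 (sum of the remaining 3), so yes.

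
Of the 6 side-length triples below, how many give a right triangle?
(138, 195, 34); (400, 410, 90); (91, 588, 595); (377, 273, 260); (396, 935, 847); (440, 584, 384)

(138,195,34): 34+138 ≤ 195, not a triangle
(400,410,90): 90²+400² = 168100 = 410² → right
(91,588,595): 91²+588² = 354025 = 595² → right
(377,273,260): 260²+273² = 142129 = 377² → right
(396,935,847): 396²+847² = 874225 = 935² → right
(440,584,384): 384²+440² = 341056 = 584² → right
5 of the 6 are right.

5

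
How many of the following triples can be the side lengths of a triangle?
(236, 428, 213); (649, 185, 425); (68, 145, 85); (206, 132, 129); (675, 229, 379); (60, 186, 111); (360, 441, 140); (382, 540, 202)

(213,236,428): 213+236 > 428 → valid
(185,425,649): 185+425 ≤ 649 → not valid
(68,85,145): 68+85 > 145 → valid
(129,132,206): 129+132 > 206 → valid
(229,379,675): 229+379 ≤ 675 → not valid
(60,111,186): 60+111 ≤ 186 → not valid
(140,360,441): 140+360 > 441 → valid
(202,382,540): 202+382 > 540 → valid
5 of the 8 triples form a triangle.

5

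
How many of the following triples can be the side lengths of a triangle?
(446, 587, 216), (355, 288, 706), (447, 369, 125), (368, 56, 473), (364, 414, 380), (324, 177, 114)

(216,446,587): 216+446 > 587 → valid
(288,355,706): 288+355 ≤ 706 → not valid
(125,369,447): 125+369 > 447 → valid
(56,368,473): 56+368 ≤ 473 → not valid
(364,380,414): 364+380 > 414 → valid
(114,177,324): 114+177 ≤ 324 → not valid
3 of the 6 triples form a triangle.

3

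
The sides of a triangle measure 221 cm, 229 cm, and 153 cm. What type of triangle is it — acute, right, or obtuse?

acute

Compare the square of the longest side to the sum of squares of the other two: 153² + 221² = 72250 > 52441 = 229².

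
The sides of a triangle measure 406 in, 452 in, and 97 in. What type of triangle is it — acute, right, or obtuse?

Compare the square of the longest side to the sum of squares of the other two: 97² + 406² = 174245 < 204304 = 452².

obtuse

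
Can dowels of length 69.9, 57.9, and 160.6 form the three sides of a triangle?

No

The longest side is 160.6, but the other two sum to only 127.8.
127.8 < 160.6, so the triangle inequality fails.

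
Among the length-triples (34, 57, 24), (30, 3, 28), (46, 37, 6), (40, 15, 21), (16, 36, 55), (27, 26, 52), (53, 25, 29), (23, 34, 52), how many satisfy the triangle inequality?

5

(24,34,57): 24+34 > 57 → valid
(3,28,30): 3+28 > 30 → valid
(6,37,46): 6+37 ≤ 46 → not valid
(15,21,40): 15+21 ≤ 40 → not valid
(16,36,55): 16+36 ≤ 55 → not valid
(26,27,52): 26+27 > 52 → valid
(25,29,53): 25+29 > 53 → valid
(23,34,52): 23+34 > 52 → valid
5 of the 8 triples form a triangle.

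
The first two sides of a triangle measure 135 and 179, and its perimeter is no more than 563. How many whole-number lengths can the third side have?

Triangle inequality: 44 < x < 314. Perimeter ≤ 563 gives x ≤ 563 − 135 − 179 = 249.
So 44 < x ≤ 249; integers 45 through 249: 205 values.

205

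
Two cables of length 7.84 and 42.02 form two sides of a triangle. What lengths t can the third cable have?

34.18 < t < 49.86

By the triangle inequality, t must be less than 7.84 + 42.02 = 49.86 and greater than |7.84 − 42.02| = 34.18.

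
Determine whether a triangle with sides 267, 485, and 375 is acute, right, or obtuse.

Compare the square of the longest side to the sum of squares of the other two: 267² + 375² = 211914 < 235225 = 485².

obtuse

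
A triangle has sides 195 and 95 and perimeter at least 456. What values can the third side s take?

166 ≤ s < 290

Triangle inequality alone gives 100 < s < 290.
The perimeter condition gives s ≥ 456 − 195 − 95 = 166.
Intersecting the two: 166 ≤ s < 290.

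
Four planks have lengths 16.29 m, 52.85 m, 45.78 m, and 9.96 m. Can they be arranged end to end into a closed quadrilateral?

Yes

A quadrilateral exists iff every side is shorter than the sum of the others — equivalently, the longest side is less than the sum of the rest.
Longest side 52.85 < 72.03 (sum of the remaining 3), so yes.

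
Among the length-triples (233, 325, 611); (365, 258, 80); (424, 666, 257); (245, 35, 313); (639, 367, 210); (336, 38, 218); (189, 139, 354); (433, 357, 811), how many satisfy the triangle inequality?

1

(233,325,611): 233+325 ≤ 611 → not valid
(80,258,365): 80+258 ≤ 365 → not valid
(257,424,666): 257+424 > 666 → valid
(35,245,313): 35+245 ≤ 313 → not valid
(210,367,639): 210+367 ≤ 639 → not valid
(38,218,336): 38+218 ≤ 336 → not valid
(139,189,354): 139+189 ≤ 354 → not valid
(357,433,811): 357+433 ≤ 811 → not valid
1 of the 8 triples forms a triangle.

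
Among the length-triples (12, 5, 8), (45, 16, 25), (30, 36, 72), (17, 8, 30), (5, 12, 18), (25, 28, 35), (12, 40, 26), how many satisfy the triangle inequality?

2

(5,8,12): 5+8 > 12 → valid
(16,25,45): 16+25 ≤ 45 → not valid
(30,36,72): 30+36 ≤ 72 → not valid
(8,17,30): 8+17 ≤ 30 → not valid
(5,12,18): 5+12 ≤ 18 → not valid
(25,28,35): 25+28 > 35 → valid
(12,26,40): 12+26 ≤ 40 → not valid
2 of the 7 triples form a triangle.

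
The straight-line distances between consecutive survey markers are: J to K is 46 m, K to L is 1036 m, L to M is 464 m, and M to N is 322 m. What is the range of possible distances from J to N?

The maximum is all hops collinear in one direction: 46 + 1036 + 464 + 322 = 1868.
The longest hop is 1036; the others sum to 832. Folding the others back against it leaves at least 1036 − 832 = 204.

204 ≤ JN ≤ 1868 m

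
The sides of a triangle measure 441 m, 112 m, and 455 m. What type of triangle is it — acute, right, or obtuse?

right

Compare the square of the longest side to the sum of squares of the other two: 112² + 441² = 207025 = 455².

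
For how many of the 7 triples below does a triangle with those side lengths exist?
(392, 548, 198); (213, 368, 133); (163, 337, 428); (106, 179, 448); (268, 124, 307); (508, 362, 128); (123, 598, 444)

3

(198,392,548): 198+392 > 548 → valid
(133,213,368): 133+213 ≤ 368 → not valid
(163,337,428): 163+337 > 428 → valid
(106,179,448): 106+179 ≤ 448 → not valid
(124,268,307): 124+268 > 307 → valid
(128,362,508): 128+362 ≤ 508 → not valid
(123,444,598): 123+444 ≤ 598 → not valid
3 of the 7 triples form a triangle.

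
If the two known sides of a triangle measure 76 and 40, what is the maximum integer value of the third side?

The third side must be strictly less than 76 + 40 = 116.
The largest integer below 116 is 115.

115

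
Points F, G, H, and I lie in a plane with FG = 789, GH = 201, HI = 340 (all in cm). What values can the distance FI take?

The maximum is all hops collinear in one direction: 789 + 201 + 340 = 1330.
The longest hop is 789; the others sum to 541. Folding the others back against it leaves at least 789 − 541 = 248.

248 ≤ FI ≤ 1330 cm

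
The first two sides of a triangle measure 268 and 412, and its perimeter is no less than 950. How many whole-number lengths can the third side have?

410

Triangle inequality: 144 < x < 680. Perimeter ≥ 950 gives x ≥ 950 − 268 − 412 = 270.
So 270 ≤ x < 680; integers 270 through 679: 410 values.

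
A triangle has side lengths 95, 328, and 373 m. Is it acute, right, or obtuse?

Compare the square of the longest side to the sum of squares of the other two: 95² + 328² = 116609 < 139129 = 373².

obtuse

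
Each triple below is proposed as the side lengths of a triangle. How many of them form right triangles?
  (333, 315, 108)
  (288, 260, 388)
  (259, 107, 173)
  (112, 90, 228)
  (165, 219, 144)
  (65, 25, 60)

4

(333,315,108): 108²+315² = 110889 = 333² → right
(288,260,388): 260²+288² = 150544 = 388² → right
(259,107,173): 107²+173² = 41378 < 67081 = 259² → obtuse
(112,90,228): 90+112 ≤ 228, not a triangle
(165,219,144): 144²+165² = 47961 = 219² → right
(65,25,60): 25²+60² = 4225 = 65² → right
4 of the 6 are right.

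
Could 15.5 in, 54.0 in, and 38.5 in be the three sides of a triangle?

The two shorter sides sum to 54.0, exactly equal to the longest side 54.0.
That gives only a degenerate (flat) triangle — the inequality must be strict.

No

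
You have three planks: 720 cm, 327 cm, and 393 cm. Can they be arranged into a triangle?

No

The two shorter sides sum to 720, exactly equal to the longest side 720.
That gives only a degenerate (flat) triangle — the inequality must be strict.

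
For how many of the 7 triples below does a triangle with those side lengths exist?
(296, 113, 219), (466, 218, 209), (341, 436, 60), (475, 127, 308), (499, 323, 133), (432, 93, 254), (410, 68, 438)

2

(113,219,296): 113+219 > 296 → valid
(209,218,466): 209+218 ≤ 466 → not valid
(60,341,436): 60+341 ≤ 436 → not valid
(127,308,475): 127+308 ≤ 475 → not valid
(133,323,499): 133+323 ≤ 499 → not valid
(93,254,432): 93+254 ≤ 432 → not valid
(68,410,438): 68+410 > 438 → valid
2 of the 7 triples form a triangle.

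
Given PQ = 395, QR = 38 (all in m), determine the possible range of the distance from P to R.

By the triangle inequality, |395 − 38| ≤ PR ≤ 395 + 38.

357 ≤ PR ≤ 433 m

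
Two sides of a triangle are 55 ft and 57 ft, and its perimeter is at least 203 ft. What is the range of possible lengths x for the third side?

Triangle inequality alone gives 2 < x < 112.
The perimeter condition gives x ≥ 203 − 55 − 57 = 91.
Intersecting the two: 91 ≤ x < 112.

91 ≤ x < 112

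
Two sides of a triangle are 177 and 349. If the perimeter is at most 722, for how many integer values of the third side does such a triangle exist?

Triangle inequality: 172 < x < 526. Perimeter ≤ 722 gives x ≤ 722 − 177 − 349 = 196.
So 172 < x ≤ 196; integers 173 through 196: 24 values.

24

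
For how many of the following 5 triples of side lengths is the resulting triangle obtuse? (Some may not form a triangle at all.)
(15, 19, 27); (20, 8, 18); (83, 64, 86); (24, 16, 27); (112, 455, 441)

(15,19,27): 15²+19² = 586 < 729 = 27² → obtuse
(20,8,18): 8²+18² = 388 < 400 = 20² → obtuse
(83,64,86): 64²+83² = 10985 > 7396 = 86² → acute
(24,16,27): 16²+24² = 832 > 729 = 27² → acute
(112,455,441): 112²+441² = 207025 = 455² → right
2 of the 5 are obtuse.

2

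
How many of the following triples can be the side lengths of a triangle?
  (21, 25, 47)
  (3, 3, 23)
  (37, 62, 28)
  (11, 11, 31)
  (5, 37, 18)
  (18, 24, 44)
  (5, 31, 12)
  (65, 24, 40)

1

(21,25,47): 21+25 ≤ 47 → not valid
(3,3,23): 3+3 ≤ 23 → not valid
(28,37,62): 28+37 > 62 → valid
(11,11,31): 11+11 ≤ 31 → not valid
(5,18,37): 5+18 ≤ 37 → not valid
(18,24,44): 18+24 ≤ 44 → not valid
(5,12,31): 5+12 ≤ 31 → not valid
(24,40,65): 24+40 ≤ 65 → not valid
1 of the 8 triples forms a triangle.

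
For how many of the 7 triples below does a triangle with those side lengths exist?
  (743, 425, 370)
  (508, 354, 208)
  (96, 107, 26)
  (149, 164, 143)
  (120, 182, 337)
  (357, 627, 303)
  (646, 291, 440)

6

(370,425,743): 370+425 > 743 → valid
(208,354,508): 208+354 > 508 → valid
(26,96,107): 26+96 > 107 → valid
(143,149,164): 143+149 > 164 → valid
(120,182,337): 120+182 ≤ 337 → not valid
(303,357,627): 303+357 > 627 → valid
(291,440,646): 291+440 > 646 → valid
6 of the 7 triples form a triangle.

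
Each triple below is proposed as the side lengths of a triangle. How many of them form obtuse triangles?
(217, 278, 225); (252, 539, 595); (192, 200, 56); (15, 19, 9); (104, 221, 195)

1

(217,278,225): 217²+225² = 97714 > 77284 = 278² → acute
(252,539,595): 252²+539² = 354025 = 595² → right
(192,200,56): 56²+192² = 40000 = 200² → right
(15,19,9): 9²+15² = 306 < 361 = 19² → obtuse
(104,221,195): 104²+195² = 48841 = 221² → right
1 of the 5 is obtuse.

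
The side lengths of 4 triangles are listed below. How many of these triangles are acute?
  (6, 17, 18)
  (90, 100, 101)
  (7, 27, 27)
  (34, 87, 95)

(6,17,18): 6²+17² = 325 > 324 = 18² → acute
(90,100,101): 90²+100² = 18100 > 10201 = 101² → acute
(7,27,27): 7²+27² = 778 > 729 = 27² → acute
(34,87,95): 34²+87² = 8725 < 9025 = 95² → obtuse
3 of the 4 are acute.

3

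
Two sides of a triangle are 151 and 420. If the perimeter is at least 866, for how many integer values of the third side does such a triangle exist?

276

Triangle inequality: 269 < x < 571. Perimeter ≥ 866 gives x ≥ 866 − 151 − 420 = 295.
So 295 ≤ x < 571; integers 295 through 570: 276 values.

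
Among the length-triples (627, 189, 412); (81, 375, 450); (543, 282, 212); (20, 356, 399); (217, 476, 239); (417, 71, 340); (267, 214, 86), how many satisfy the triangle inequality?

(189,412,627): 189+412 ≤ 627 → not valid
(81,375,450): 81+375 > 450 → valid
(212,282,543): 212+282 ≤ 543 → not valid
(20,356,399): 20+356 ≤ 399 → not valid
(217,239,476): 217+239 ≤ 476 → not valid
(71,340,417): 71+340 ≤ 417 → not valid
(86,214,267): 86+214 > 267 → valid
2 of the 7 triples form a triangle.

2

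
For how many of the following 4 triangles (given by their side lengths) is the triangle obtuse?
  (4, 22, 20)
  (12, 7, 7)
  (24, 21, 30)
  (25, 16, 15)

(4,22,20): 4²+20² = 416 < 484 = 22² → obtuse
(12,7,7): 7²+7² = 98 < 144 = 12² → obtuse
(24,21,30): 21²+24² = 1017 > 900 = 30² → acute
(25,16,15): 15²+16² = 481 < 625 = 25² → obtuse
3 of the 4 are obtuse.

3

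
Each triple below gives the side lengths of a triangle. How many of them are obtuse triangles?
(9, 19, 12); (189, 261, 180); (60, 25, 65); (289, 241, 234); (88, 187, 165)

(9,19,12): 9²+12² = 225 < 361 = 19² → obtuse
(189,261,180): 180²+189² = 68121 = 261² → right
(60,25,65): 25²+60² = 4225 = 65² → right
(289,241,234): 234²+241² = 112837 > 83521 = 289² → acute
(88,187,165): 88²+165² = 34969 = 187² → right
1 of the 5 is obtuse.

1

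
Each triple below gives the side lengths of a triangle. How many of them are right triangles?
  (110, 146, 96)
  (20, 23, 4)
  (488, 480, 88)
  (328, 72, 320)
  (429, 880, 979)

(110,146,96): 96²+110² = 21316 = 146² → right
(20,23,4): 4²+20² = 416 < 529 = 23² → obtuse
(488,480,88): 88²+480² = 238144 = 488² → right
(328,72,320): 72²+320² = 107584 = 328² → right
(429,880,979): 429²+880² = 958441 = 979² → right
4 of the 5 are right.

4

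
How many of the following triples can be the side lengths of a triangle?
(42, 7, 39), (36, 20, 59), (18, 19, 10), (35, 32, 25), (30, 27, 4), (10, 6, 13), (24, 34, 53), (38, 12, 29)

(7,39,42): 7+39 > 42 → valid
(20,36,59): 20+36 ≤ 59 → not valid
(10,18,19): 10+18 > 19 → valid
(25,32,35): 25+32 > 35 → valid
(4,27,30): 4+27 > 30 → valid
(6,10,13): 6+10 > 13 → valid
(24,34,53): 24+34 > 53 → valid
(12,29,38): 12+29 > 38 → valid
7 of the 8 triples form a triangle.

7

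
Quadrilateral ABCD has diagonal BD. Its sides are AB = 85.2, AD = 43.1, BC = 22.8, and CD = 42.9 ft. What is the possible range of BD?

From triangle ABD: |85.2 − 43.1| < BD < 85.2 + 43.1, i.e. 42.1 < BD < 128.3.
From triangle CBD: 20.1 < BD < 65.7.
Both must hold, so BD lies in the intersection.

42.1 < BD < 65.7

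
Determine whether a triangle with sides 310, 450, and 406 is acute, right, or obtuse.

acute

Compare the square of the longest side to the sum of squares of the other two: 310² + 406² = 260936 > 202500 = 450².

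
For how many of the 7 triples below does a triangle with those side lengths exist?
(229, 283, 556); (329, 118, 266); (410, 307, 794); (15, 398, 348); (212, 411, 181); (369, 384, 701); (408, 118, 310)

(229,283,556): 229+283 ≤ 556 → not valid
(118,266,329): 118+266 > 329 → valid
(307,410,794): 307+410 ≤ 794 → not valid
(15,348,398): 15+348 ≤ 398 → not valid
(181,212,411): 181+212 ≤ 411 → not valid
(369,384,701): 369+384 > 701 → valid
(118,310,408): 118+310 > 408 → valid
3 of the 7 triples form a triangle.

3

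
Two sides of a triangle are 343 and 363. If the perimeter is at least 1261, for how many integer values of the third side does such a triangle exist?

Triangle inequality: 20 < x < 706. Perimeter ≥ 1261 gives x ≥ 1261 − 343 − 363 = 555.
So 555 ≤ x < 706; integers 555 through 705: 151 values.

151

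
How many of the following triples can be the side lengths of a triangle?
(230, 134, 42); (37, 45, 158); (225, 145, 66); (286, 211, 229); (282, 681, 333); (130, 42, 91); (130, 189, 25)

2

(42,134,230): 42+134 ≤ 230 → not valid
(37,45,158): 37+45 ≤ 158 → not valid
(66,145,225): 66+145 ≤ 225 → not valid
(211,229,286): 211+229 > 286 → valid
(282,333,681): 282+333 ≤ 681 → not valid
(42,91,130): 42+91 > 130 → valid
(25,130,189): 25+130 ≤ 189 → not valid
2 of the 7 triples form a triangle.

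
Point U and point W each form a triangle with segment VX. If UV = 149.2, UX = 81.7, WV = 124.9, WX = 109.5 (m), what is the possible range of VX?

67.5 < VX < 230.9

From triangle UVX: |149.2 − 81.7| < VX < 149.2 + 81.7, i.e. 67.5 < VX < 230.9.
From triangle WVX: 15.4 < VX < 234.4.
Both must hold, so VX lies in the intersection.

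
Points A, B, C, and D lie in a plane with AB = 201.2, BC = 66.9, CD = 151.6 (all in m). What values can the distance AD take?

0 ≤ AD ≤ 419.7 m

The maximum is all hops collinear in one direction: 201.2 + 66.9 + 151.6 = 419.7.
The longest hop is 201.2; the others sum to 218.5. Since 201.2 ≤ 218.5, the path can fold back on itself completely, so the minimum distance is 0.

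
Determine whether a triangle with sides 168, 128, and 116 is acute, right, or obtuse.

Compare the square of the longest side to the sum of squares of the other two: 116² + 128² = 29840 > 28224 = 168².

acute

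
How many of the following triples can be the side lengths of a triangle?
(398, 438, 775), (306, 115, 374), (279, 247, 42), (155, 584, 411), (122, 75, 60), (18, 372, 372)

5

(398,438,775): 398+438 > 775 → valid
(115,306,374): 115+306 > 374 → valid
(42,247,279): 42+247 > 279 → valid
(155,411,584): 155+411 ≤ 584 → not valid
(60,75,122): 60+75 > 122 → valid
(18,372,372): 18+372 > 372 → valid
5 of the 6 triples form a triangle.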